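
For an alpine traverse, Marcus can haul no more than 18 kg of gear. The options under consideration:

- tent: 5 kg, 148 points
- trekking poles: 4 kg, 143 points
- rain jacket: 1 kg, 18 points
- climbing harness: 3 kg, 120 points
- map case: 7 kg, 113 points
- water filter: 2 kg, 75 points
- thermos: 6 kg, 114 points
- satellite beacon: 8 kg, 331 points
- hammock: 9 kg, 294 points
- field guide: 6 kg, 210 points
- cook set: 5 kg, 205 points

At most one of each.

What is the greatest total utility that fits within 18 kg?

731

Climbing harness + water filter + satellite beacon + cook set uses 18 of the 18 kg and totals 731.
Runner-up trekking poles + rain jacket + satellite beacon + cook set tops out at 697.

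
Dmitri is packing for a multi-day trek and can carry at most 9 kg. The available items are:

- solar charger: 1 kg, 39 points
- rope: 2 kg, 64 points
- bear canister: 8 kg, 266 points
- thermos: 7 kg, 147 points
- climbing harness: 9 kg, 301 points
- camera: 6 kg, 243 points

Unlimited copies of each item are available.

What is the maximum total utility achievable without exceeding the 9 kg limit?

Density check — camera 40.50, solar charger 39.00, climbing harness 33.44 are the best per kg.
The ratio ordering already packs tightly: 3×solar charger + camera, 9 kg, 360.

360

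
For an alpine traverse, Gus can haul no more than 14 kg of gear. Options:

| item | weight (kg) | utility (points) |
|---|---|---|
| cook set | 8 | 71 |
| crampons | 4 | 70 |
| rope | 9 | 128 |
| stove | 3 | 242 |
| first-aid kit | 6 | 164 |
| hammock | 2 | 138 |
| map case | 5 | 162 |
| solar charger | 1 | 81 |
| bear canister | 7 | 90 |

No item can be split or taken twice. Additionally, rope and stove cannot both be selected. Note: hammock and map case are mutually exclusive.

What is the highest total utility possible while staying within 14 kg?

625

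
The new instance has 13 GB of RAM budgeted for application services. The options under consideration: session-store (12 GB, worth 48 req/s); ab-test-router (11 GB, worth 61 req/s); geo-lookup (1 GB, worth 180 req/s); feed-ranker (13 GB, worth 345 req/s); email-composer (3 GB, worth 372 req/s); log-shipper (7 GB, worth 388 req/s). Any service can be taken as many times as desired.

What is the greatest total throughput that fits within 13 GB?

By throughput per GB: geo-lookup 180.00, email-composer 124.00, log-shipper 55.43, feed-ranker 26.54 lead.
Taking 13×geo-lookup: 13 GB used, 2340 in throughput.
That's the maximum — no swap from here does better than 2340.

2340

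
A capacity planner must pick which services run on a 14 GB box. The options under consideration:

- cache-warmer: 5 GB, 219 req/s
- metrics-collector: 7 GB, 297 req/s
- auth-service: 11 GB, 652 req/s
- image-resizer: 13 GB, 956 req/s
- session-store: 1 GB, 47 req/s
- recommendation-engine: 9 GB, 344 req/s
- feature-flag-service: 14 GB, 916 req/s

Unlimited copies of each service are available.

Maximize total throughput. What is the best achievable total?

Best packing: image-resizer + session-store — 14 GB, 1003 total.

1003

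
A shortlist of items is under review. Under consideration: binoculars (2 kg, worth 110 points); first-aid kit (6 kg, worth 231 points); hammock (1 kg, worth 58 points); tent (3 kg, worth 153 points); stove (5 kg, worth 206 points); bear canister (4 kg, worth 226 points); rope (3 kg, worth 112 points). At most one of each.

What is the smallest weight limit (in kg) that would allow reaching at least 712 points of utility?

15

Need the lightest bundle worth ≥ 712.
Taking binoculars + first-aid kit + tent + bear canister gives 720 (≥ 712) for 15 kg.
Below 15 kg the best achievable stays under 712.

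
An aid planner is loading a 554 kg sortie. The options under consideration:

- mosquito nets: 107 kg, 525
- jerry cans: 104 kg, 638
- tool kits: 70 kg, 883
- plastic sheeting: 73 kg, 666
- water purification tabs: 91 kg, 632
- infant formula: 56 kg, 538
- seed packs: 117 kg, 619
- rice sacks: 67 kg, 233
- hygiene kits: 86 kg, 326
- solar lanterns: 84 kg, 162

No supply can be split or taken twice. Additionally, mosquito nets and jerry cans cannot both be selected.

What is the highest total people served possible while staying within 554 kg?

Jerry cans + tool kits + plastic sheeting + water purification tabs + infant formula + seed packs uses 511 of the 554 kg and totals 3976.

3976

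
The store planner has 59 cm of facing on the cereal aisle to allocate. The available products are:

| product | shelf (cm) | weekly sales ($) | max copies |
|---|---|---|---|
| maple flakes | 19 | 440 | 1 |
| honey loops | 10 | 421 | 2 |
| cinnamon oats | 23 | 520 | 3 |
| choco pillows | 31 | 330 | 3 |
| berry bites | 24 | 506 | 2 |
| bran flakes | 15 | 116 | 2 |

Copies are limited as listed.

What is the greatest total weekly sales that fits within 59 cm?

Ranking by ratio (weekly sales/cm): honey loops 42.10, maple flakes 23.16, cinnamon oats 22.61, berry bites 21.08.
A density-first pass picks maple flakes + 2×honey loops + bran flakes — 1398 at 54 cm.
Dropping maple flakes frees 19 cm; slotting in cinnamon oats (23 cm) lifts the total to 1478 at 58 cm.
No other feasible combination exceeds 1478.

1478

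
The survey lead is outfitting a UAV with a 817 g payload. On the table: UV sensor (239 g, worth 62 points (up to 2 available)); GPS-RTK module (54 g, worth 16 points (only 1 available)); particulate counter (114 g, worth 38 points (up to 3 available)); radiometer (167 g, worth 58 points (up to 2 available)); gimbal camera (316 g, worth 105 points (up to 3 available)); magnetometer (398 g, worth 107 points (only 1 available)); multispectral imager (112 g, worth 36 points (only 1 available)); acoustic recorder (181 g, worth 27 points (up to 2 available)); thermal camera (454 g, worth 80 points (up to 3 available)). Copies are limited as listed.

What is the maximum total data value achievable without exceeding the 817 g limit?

273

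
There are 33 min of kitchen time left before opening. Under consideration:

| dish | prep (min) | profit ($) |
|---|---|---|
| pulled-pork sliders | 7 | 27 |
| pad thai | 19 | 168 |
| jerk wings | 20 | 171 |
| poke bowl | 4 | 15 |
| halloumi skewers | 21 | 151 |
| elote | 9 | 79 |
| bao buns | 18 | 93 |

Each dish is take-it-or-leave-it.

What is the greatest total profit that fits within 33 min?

Taking the top-ratio dishes first gives pad thai + poke bowl + elote for 262 (32 min).
Replace pad thai with jerk wings: the trade gains 3 net, giving 265 at 33 min.
Runner-up pad thai + poke bowl + elote tops out at 262.

265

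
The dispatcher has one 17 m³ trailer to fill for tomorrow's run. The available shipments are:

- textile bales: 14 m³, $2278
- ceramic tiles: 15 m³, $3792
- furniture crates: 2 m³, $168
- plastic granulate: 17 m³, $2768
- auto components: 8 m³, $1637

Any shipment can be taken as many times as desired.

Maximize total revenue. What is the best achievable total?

3960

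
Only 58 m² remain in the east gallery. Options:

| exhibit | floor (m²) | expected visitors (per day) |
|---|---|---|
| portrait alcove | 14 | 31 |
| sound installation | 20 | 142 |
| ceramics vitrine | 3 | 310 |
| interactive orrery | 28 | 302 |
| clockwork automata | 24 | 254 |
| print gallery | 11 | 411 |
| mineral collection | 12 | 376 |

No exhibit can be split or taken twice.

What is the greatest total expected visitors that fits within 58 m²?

Ranking by ratio (expected visitors/m²): ceramics vitrine 103.33, print gallery 37.36, mineral collection 31.33.
Taking ceramics vitrine + interactive orrery + print gallery + mineral collection: 54 m² used, 1399 in expected visitors.
Runner-up ceramics vitrine + clockwork automata + print gallery + mineral collection tops out at 1351.

1399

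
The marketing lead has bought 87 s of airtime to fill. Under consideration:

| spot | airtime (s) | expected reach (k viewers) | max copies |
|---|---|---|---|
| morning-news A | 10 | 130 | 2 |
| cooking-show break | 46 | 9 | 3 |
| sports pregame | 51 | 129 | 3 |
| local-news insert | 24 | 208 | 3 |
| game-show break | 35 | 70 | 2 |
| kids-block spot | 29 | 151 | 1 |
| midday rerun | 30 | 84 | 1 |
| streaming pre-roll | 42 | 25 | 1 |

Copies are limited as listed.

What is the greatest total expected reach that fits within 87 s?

By expected reach per s: morning-news A 13.00, local-news insert 8.67, kids-block spot 5.21, midday rerun 2.80 lead.
The ratio heuristic lands on 2×morning-news A + 2×local-news insert (676) but leaves 19 s idle.
Dropping morning-news A frees 10 s; slotting in local-news insert (24 s) lifts the total to 754 at 82 s.
The spare 5 s is too small for any remaining spot, and no exchange beats 754.

754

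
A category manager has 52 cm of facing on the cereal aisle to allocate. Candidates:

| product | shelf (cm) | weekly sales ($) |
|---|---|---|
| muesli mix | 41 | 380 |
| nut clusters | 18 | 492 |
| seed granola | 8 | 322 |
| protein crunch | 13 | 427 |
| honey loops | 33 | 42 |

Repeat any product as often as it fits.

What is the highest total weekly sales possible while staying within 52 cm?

Taking 6×seed granola: 48 cm used, 1932 in weekly sales.

1932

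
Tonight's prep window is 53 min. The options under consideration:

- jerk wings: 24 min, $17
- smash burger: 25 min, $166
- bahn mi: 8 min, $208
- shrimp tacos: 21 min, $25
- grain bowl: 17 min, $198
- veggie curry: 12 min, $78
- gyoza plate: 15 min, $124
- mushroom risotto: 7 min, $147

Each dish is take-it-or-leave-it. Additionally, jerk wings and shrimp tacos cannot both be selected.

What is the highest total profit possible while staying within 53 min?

Taking bahn mi + grain bowl + gyoza plate + mushroom risotto: 47 min used, 677 in profit.
No other feasible combination exceeds 677.

677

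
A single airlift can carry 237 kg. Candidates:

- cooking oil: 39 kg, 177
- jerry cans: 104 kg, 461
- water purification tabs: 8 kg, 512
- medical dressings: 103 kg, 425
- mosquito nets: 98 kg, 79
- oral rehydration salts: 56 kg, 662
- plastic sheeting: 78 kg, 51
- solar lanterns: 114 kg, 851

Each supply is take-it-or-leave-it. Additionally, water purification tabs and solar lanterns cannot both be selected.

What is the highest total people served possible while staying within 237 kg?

1812

Cooking oil + jerry cans + water purification tabs + oral rehydration salts uses 207 of the 237 kg and totals 1812.
The closest alternative, cooking oil + water purification tabs + medical dressings + oral rehydration salts, reaches only 1776.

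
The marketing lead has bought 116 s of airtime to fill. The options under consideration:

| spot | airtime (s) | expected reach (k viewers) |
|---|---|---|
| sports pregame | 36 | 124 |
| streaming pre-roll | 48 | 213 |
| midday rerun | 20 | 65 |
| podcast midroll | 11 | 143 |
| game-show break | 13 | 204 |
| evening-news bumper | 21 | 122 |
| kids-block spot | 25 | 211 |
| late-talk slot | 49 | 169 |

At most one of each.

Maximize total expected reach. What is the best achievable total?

Taking sports pregame + podcast midroll + game-show break + evening-news bumper + kids-block spot: 106 s used, 804 in expected reach.
The closest alternative, streaming pre-roll + podcast midroll + game-show break + kids-block spot, reaches only 771.

804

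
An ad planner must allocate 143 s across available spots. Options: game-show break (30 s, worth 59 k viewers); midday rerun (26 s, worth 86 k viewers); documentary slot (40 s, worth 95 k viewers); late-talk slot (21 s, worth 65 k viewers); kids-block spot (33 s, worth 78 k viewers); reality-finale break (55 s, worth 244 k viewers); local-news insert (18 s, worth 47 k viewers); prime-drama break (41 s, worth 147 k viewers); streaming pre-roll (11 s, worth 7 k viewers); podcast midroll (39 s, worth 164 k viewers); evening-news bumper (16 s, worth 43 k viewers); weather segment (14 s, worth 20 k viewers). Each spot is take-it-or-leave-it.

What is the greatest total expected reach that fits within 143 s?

559

A density-first pass picks reality-finale break + prime-drama break + podcast midroll — 555 at 135 s.
Replace prime-drama break with midday rerun + late-talk slot: the trade gains 4 net, giving 559 at 141 s.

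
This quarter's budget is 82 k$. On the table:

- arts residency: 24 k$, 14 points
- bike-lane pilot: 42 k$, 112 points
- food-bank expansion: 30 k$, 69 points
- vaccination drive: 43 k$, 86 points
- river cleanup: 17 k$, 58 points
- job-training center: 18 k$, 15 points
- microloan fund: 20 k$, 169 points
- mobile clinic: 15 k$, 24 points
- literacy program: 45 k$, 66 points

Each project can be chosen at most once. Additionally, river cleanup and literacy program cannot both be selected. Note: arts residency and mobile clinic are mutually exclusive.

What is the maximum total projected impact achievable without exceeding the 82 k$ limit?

Taking bike-lane pilot + river cleanup + microloan fund: 79 k$ used, 339 in projected impact.
The closest alternative, food-bank expansion + river cleanup + microloan fund + mobile clinic, reaches only 320.

339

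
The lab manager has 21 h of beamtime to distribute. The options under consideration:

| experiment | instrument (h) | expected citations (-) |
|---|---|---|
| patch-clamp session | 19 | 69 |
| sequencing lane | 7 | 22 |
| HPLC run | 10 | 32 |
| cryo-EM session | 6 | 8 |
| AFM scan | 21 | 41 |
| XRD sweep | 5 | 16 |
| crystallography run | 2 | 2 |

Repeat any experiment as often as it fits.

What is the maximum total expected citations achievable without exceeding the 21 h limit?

71

By expected citations per h: patch-clamp session 3.63, HPLC run 3.20, XRD sweep 3.20, sequencing lane 3.14 lead.
Taking patch-clamp session + crystallography run: 21 h used, 71 in expected citations.
Every other selection either busts 21 h or fails to beat 71.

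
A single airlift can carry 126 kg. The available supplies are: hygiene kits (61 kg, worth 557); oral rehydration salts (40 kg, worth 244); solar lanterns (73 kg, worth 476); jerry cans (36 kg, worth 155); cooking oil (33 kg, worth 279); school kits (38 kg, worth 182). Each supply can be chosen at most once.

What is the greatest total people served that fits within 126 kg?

836

Density check — hygiene kits 9.13, cooking oil 8.45, solar lanterns 6.52, oral rehydration salts 6.10 are the best per kg.
The ratio ordering already packs tightly: hygiene kits + cooking oil, 94 kg, 836.
Nothing else within 126 kg beats 836.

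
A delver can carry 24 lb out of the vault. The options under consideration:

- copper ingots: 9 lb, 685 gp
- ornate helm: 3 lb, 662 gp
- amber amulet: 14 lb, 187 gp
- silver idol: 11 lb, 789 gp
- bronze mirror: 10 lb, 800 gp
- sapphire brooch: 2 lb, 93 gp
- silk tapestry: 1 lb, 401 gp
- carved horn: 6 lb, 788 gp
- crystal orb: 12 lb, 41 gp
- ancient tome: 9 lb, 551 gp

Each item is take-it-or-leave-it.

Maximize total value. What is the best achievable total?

By value per lb: silk tapestry 401.00, ornate helm 220.67, carved horn 131.33 lead.
Taking ornate helm + bronze mirror + sapphire brooch + silk tapestry + carved horn: 22 lb used, 2744 in value.
Runner-up ornate helm + silver idol + sapphire brooch + silk tapestry + carved horn tops out at 2733.

2744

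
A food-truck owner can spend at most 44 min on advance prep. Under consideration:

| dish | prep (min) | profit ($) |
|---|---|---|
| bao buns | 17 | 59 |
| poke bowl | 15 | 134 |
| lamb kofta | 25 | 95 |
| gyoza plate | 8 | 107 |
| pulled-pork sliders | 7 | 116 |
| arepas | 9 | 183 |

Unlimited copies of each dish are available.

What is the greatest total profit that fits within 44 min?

848

The ratio ordering already packs tightly: pulled-pork sliders + 4×arepas, 43 min, 848.
No other feasible combination exceeds 848.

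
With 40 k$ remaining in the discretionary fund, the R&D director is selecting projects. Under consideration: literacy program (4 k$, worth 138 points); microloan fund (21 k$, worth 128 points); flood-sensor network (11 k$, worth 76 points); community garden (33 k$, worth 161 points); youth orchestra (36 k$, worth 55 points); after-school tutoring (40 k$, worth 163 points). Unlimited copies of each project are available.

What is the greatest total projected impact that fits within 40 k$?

Taking 10×literacy program: 40 k$ used, 1380 in projected impact.
Nothing else within 40 k$ beats 1380.

1380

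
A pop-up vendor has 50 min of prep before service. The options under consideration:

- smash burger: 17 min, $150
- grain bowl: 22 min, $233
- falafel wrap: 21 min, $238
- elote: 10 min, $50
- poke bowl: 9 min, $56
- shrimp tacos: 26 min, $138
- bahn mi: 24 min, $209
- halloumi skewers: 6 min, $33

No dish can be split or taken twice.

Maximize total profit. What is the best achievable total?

Density check — falafel wrap 11.33, grain bowl 10.59, smash burger 8.82, bahn mi 8.71 are the best per min.
The ratio ordering already packs tightly: grain bowl + falafel wrap + halloumi skewers, 49 min, 504.

504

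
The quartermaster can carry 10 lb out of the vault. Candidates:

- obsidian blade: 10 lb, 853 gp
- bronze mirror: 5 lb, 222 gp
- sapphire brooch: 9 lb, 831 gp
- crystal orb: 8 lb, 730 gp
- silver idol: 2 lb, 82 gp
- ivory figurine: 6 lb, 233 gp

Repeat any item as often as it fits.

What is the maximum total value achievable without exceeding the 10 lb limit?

Taking the top-ratio items first gives sapphire brooch for 831 (9 lb).
Replace sapphire brooch with obsidian blade: the trade gains 22 net, giving 853 at 10 lb.

853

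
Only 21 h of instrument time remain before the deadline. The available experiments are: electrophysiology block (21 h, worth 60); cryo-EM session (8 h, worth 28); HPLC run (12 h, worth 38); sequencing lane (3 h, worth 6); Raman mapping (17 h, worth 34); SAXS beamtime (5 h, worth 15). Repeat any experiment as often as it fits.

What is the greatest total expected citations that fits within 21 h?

71

The ratio ordering already packs tightly: 2×cryo-EM session + SAXS beamtime, 21 h, 71.
That's the maximum — no swap from here does better than 71.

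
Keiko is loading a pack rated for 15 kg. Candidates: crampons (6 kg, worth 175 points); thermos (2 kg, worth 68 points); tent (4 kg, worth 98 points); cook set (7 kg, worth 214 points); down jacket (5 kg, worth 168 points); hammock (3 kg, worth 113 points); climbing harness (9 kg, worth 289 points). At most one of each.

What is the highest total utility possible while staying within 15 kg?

495

Density check — hammock 37.67, thermos 34.00, down jacket 33.60 are the best per kg.
The ratio heuristic lands on thermos + tent + down jacket + hammock (447) but leaves 1 kg idle.
Dropping thermos and tent frees 6 kg; slotting in cook set (7 kg) lifts the total to 495 at 15 kg.
Nothing else within 15 kg beats 495.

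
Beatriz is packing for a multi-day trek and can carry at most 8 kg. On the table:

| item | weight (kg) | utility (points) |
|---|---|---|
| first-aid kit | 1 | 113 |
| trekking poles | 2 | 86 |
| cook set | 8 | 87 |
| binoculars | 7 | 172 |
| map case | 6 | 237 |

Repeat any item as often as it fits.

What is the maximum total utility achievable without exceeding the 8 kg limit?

904

The ratio ordering already packs tightly: 8×first-aid kit, 8 kg, 904.
No other feasible combination exceeds 904.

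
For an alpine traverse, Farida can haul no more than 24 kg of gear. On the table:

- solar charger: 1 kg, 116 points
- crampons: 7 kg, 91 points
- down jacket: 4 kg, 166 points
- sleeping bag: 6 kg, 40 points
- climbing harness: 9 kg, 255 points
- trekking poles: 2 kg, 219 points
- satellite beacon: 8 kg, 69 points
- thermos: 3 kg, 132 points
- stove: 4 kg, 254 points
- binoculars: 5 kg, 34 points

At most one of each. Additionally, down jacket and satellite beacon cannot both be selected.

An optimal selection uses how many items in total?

The maximum utility within 24 kg is 1142.
solar charger + down jacket + climbing harness + trekking poles + thermos + stove hits 1142 at 23 kg.
Every optimal selection uses 6 items.

6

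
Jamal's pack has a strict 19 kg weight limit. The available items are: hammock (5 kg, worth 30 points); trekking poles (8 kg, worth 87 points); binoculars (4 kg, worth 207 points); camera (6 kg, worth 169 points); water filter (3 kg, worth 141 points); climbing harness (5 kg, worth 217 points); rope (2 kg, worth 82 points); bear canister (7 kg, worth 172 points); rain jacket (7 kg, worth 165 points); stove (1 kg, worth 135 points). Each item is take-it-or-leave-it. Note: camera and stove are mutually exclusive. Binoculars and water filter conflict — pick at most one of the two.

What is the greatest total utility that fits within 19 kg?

813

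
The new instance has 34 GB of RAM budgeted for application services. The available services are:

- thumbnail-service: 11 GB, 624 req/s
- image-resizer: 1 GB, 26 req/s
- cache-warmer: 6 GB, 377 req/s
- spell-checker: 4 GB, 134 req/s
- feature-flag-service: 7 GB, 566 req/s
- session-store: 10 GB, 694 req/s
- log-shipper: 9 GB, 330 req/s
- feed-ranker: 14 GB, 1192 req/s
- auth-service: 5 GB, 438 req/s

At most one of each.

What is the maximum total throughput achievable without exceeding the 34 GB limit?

Image-resizer + cache-warmer + feature-flag-service + feed-ranker + auth-service uses 33 of the 34 GB and totals 2599.

2599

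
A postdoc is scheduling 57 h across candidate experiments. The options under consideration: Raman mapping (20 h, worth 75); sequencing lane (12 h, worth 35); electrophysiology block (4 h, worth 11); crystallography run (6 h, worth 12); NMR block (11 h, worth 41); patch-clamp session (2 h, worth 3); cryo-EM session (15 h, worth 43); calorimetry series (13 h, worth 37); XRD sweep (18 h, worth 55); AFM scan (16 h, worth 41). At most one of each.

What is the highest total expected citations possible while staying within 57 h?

188

By expected citations per h: Raman mapping 3.75, NMR block 3.73, XRD sweep 3.06 lead.
Greedy by ratio would take Raman mapping + electrophysiology block + NMR block + patch-clamp session + XRD sweep: 55 h used, total 185.
Using the slack differently, Raman mapping + sequencing lane + NMR block + calorimetry series comes to 188 at 56 h.
No other feasible combination exceeds 188.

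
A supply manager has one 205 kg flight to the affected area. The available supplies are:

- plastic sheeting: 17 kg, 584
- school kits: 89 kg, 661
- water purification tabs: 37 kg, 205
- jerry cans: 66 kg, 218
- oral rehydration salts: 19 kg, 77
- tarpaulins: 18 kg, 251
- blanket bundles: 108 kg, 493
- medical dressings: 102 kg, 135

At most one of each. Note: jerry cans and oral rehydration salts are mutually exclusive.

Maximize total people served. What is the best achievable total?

1778

Taking plastic sheeting + school kits + water purification tabs + oral rehydration salts + tarpaulins: 180 kg used, 1778 in people served.
The closest alternative, plastic sheeting + school kits + jerry cans + tarpaulins, reaches only 1714.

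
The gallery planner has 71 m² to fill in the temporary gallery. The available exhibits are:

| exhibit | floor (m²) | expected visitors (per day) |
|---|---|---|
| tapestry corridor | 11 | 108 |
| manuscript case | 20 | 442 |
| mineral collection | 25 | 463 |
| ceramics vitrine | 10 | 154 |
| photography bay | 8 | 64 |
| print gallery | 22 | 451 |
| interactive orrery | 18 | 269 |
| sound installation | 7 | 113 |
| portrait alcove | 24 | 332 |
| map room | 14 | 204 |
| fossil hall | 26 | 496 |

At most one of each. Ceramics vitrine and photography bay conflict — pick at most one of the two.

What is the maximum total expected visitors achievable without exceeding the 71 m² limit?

1401

Ranking by ratio (expected visitors/m²): manuscript case 22.10, print gallery 20.50, fossil hall 19.08.
Greedy by ratio would take manuscript case + print gallery + fossil hall: 68 m² used, total 1389.
Dropping print gallery frees 22 m²; slotting in mineral collection (25 m²) lifts the total to 1401 at 71 m².
Runner-up manuscript case + print gallery + fossil hall tops out at 1389.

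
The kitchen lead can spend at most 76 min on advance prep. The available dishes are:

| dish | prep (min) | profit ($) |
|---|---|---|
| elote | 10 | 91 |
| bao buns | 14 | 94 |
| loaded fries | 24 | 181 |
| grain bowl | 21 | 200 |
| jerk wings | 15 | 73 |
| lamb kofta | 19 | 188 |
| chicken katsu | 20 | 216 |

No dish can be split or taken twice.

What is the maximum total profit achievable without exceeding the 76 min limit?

Ranking by ratio (profit/min): chicken katsu 10.80, lamb kofta 9.89, grain bowl 9.52.
A density-first pass picks elote + grain bowl + lamb kofta + chicken katsu — 695 at 70 min.
Dropping elote frees 10 min; slotting in bao buns (14 min) lifts the total to 698 at 74 min.
That's the maximum — no swap from here does better than 698.

698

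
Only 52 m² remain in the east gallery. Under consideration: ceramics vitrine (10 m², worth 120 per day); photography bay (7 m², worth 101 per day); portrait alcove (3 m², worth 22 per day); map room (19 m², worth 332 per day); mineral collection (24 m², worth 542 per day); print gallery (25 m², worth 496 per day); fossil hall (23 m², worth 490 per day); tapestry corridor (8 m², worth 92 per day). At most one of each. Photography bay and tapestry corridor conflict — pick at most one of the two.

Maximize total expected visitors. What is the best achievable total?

Taking the top-ratio exhibits first gives portrait alcove + mineral collection + fossil hall for 1054 (50 m²).
Replace fossil hall with print gallery: the trade gains 6 net, giving 1060 at 52 m².

1060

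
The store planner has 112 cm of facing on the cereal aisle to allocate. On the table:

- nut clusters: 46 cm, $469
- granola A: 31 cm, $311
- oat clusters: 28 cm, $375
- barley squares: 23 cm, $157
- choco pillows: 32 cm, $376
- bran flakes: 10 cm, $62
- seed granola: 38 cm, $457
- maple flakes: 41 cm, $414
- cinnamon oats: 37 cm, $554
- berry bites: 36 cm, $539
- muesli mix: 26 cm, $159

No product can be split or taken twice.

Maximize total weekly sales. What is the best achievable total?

1550

Taking the top-ratio products first gives oat clusters + bran flakes + cinnamon oats + berry bites for 1530 (111 cm).
Replace oat clusters and bran flakes with seed granola: the trade gains 20 net, giving 1550 at 111 cm.
Nothing else within 112 cm beats 1550.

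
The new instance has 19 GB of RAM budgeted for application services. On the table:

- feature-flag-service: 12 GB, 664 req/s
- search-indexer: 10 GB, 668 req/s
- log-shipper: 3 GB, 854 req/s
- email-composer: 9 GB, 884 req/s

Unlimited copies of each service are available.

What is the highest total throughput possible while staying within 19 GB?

5124

Density check — log-shipper 284.67, email-composer 98.22, search-indexer 66.80 are the best per GB.
Best packing: 6×log-shipper — 18 GB, 5124 total.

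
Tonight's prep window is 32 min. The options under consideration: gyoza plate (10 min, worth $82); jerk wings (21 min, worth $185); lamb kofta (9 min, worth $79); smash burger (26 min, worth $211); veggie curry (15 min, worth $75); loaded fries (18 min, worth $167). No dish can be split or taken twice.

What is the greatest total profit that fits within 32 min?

A density-first pass picks lamb kofta + loaded fries — 246 at 27 min.
Replace lamb kofta and loaded fries with gyoza plate + jerk wings: the trade gains 21 net, giving 267 at 31 min.
Next best is jerk wings + lamb kofta at 264 (30 min) — short by 3.

267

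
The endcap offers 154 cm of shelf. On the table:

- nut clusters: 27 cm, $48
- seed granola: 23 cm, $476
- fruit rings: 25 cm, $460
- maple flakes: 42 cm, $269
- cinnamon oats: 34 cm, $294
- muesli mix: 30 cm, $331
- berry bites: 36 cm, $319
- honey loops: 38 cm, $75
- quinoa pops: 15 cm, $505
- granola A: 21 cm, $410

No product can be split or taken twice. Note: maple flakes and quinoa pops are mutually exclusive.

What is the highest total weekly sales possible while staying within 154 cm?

By weekly sales per cm: quinoa pops 33.67, seed granola 20.70, granola A 19.52, fruit rings 18.40 lead.
The ratio ordering already packs tightly: seed granola + fruit rings + muesli mix + berry bites + quinoa pops + granola A, 150 cm, 2501.
An exhaustive check of the 1024 subsets confirms 2501.

2501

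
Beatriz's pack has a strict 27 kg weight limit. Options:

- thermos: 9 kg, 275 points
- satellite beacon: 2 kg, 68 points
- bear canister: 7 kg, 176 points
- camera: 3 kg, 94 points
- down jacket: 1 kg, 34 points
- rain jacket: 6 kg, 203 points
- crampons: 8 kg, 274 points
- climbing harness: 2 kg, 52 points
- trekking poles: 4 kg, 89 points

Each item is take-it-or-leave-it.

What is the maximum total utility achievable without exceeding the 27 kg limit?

880

Greedy by ratio would take satellite beacon + camera + down jacket + rain jacket + crampons + climbing harness + trekking poles: 26 kg used, total 814.
The 8 kg tied up in satellite beacon and climbing harness and trekking poles is better spent on thermos — total rises to 880 (27 kg).
Runner-up thermos + satellite beacon + rain jacket + crampons + climbing harness tops out at 872.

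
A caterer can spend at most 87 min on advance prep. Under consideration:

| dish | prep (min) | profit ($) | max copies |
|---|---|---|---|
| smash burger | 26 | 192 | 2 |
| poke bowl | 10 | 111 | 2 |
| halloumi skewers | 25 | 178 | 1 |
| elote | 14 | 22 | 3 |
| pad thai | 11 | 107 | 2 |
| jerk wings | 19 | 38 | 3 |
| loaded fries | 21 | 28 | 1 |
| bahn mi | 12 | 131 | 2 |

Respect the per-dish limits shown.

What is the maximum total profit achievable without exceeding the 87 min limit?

Density check — poke bowl 11.10, bahn mi 10.92, pad thai 9.73, smash burger 7.38 are the best per min.
Taking the top-ratio dishes first gives 2×poke bowl + 2×pad thai + jerk wings + 2×bahn mi for 736 (85 min).
Dropping pad thai and jerk wings frees 30 min; slotting in smash burger (26 min) lifts the total to 783 at 81 min.

783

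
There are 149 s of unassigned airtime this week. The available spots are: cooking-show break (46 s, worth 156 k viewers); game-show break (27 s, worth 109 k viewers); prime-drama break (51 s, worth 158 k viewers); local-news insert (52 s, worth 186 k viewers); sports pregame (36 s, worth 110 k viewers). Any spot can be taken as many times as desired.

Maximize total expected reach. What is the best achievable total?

546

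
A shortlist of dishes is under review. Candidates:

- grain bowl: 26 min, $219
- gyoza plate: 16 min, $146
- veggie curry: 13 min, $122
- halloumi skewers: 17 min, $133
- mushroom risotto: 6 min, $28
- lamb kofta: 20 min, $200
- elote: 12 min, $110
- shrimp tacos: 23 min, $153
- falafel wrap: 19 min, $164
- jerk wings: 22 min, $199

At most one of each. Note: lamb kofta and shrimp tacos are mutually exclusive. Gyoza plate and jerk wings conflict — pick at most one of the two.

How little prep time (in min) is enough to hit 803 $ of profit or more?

90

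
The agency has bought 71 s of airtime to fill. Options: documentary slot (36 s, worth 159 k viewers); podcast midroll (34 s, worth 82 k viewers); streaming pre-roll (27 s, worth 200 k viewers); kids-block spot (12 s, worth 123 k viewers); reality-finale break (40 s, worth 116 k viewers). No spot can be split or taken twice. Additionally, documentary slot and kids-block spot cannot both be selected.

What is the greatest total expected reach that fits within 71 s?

359

Greedy by ratio would take streaming pre-roll + kids-block spot: 39 s used, total 323.
Replace kids-block spot with documentary slot: the trade gains 36 net, giving 359 at 63 s.
Next best is streaming pre-roll + kids-block spot at 323 (39 s) — short by 36.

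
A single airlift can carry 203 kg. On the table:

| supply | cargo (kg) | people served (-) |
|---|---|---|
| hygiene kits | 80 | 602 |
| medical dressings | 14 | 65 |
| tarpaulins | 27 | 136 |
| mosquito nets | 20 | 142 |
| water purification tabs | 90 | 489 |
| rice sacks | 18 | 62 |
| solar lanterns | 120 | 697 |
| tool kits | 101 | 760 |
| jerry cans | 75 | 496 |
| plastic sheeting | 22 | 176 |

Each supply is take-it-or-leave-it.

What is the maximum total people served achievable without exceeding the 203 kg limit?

The ratio ordering already packs tightly: hygiene kits + tool kits + plastic sheeting, 203 kg, 1538.
An exhaustive check of the 1024 subsets confirms 1538.

1538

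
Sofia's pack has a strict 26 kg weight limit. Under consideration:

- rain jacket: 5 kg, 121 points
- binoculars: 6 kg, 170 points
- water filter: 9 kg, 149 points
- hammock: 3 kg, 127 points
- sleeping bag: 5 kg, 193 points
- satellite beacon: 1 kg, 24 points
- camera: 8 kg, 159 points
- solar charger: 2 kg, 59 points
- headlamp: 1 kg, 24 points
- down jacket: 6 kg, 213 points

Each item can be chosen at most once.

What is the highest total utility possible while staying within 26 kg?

By utility per kg: hammock 42.33, sleeping bag 38.60, down jacket 35.50 lead.
Greedy by ratio would take binoculars + hammock + sleeping bag + satellite beacon + solar charger + headlamp + down jacket: 24 kg used, total 810.
Dropping solar charger and headlamp frees 3 kg; slotting in rain jacket (5 kg) lifts the total to 848 at 26 kg.
Every other selection either busts 26 kg or fails to beat 848.

848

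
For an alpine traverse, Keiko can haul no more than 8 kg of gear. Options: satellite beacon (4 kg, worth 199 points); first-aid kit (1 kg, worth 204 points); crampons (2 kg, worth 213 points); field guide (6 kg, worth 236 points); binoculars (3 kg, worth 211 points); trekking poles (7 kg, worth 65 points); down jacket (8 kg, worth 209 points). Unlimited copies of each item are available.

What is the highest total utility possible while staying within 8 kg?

1632

Taking 8×first-aid kit: 8 kg used, 1632 in utility.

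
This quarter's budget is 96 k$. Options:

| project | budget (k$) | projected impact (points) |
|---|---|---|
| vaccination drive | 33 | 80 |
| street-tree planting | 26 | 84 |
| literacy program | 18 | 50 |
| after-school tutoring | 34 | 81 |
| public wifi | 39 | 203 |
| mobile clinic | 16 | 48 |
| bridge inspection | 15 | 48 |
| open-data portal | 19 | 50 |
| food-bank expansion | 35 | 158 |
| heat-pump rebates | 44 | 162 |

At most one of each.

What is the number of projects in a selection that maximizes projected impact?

3

Best achievable projected impact is 411.
For example literacy program + public wifi + food-bank expansion achieves it, using 92 k$.
Every optimal selection uses 3 projects.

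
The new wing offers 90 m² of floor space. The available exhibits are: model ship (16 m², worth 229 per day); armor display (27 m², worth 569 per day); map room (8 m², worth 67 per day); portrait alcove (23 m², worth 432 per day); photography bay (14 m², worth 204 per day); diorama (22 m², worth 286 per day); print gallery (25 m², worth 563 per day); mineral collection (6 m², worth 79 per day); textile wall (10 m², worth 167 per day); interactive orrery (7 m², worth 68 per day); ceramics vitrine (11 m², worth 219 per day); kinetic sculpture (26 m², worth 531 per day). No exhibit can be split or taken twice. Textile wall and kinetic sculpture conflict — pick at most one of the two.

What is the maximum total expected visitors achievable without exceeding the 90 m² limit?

The ratio ordering already packs tightly: armor display + print gallery + ceramics vitrine + kinetic sculpture, 89 m², 1882.

1882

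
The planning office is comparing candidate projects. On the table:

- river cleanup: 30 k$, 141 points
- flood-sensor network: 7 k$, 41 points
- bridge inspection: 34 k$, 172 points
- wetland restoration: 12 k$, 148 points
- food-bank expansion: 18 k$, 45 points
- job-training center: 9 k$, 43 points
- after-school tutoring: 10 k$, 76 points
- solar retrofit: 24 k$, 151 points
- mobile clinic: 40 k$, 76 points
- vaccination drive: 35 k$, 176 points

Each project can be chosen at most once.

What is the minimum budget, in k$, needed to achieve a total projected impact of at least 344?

46

Need the lightest bundle worth ≥ 344.
Taking wetland restoration + after-school tutoring + solar retrofit gives 375 (≥ 344) for 46 k$.
No combination under 46 k$ hits 344.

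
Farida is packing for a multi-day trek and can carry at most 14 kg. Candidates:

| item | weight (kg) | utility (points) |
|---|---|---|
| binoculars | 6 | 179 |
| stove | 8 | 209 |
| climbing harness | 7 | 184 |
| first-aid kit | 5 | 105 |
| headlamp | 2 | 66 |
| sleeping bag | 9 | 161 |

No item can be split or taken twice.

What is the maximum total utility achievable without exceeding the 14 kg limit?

388

Ranking by ratio (utility/kg): headlamp 33.00, binoculars 29.83, climbing harness 26.29.
Filling by ratio: binoculars + first-aid kit + headlamp for 350, with 1 kg left unused.
Dropping first-aid kit and headlamp frees 7 kg; slotting in stove (8 kg) lifts the total to 388 at 14 kg.
Every other selection either busts 14 kg or fails to beat 388.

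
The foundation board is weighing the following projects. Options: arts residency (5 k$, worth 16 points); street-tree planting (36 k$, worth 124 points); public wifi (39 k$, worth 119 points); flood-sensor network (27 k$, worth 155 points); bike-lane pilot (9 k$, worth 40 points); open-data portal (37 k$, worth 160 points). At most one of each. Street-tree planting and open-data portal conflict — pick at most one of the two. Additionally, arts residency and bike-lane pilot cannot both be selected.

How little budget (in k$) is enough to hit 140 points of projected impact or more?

27

Minimise k$ subject to total projected impact ≥ 140.
flood-sensor network reaches 155 using 27 k$.
Any bundle with less than 27 k$ falls short of 140.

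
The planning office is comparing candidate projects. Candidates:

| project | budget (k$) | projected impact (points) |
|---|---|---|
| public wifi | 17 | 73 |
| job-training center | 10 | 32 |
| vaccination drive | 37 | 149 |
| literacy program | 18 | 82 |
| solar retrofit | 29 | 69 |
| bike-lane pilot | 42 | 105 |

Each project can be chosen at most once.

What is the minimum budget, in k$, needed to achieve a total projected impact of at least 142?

Look for the lowest-budget combination reaching 142.
public wifi + literacy program: 155 projected impact at 35 k$.
No combination under 35 k$ hits 142.

35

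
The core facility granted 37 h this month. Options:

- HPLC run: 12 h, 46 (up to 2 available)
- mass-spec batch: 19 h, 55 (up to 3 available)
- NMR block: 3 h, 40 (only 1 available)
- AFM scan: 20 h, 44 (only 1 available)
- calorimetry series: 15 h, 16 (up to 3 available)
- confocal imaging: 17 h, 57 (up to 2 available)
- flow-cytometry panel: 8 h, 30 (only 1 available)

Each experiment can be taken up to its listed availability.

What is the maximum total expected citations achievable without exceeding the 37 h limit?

162

Taking 2×HPLC run + NMR block + flow-cytometry panel: 35 h used, 162 in expected citations.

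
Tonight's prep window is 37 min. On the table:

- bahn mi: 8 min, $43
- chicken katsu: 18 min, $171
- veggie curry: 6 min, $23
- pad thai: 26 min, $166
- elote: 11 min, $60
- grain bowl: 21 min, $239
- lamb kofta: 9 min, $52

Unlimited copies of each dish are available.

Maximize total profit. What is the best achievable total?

342

Density check — grain bowl 11.38, chicken katsu 9.50, pad thai 6.38 are the best per min.
A density-first pass picks veggie curry + grain bowl + lamb kofta — 314 at 36 min.
The 36 min tied up in veggie curry and grain bowl and lamb kofta is better spent on 2×chicken katsu — total rises to 342 (36 min).
Every other selection either busts 37 min or fails to beat 342.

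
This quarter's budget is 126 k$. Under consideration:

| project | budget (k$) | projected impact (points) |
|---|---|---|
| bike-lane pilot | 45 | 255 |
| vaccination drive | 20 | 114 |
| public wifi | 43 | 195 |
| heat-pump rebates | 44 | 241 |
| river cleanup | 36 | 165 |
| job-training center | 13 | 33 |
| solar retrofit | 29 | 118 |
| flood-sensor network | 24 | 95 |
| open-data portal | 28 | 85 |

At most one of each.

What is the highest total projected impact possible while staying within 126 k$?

661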